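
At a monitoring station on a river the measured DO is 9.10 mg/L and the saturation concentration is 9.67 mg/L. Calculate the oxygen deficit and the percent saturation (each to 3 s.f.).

D ≈ 0.570 mg/L; 94.1 % saturation

D = C_s − C = 9.67 − 9.10 = 0.570 mg/L.
% saturation = 9.10/9.67 × 100 = 94.1 %.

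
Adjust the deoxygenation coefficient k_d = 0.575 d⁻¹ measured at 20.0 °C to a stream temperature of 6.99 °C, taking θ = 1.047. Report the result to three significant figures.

k_d(T₂) = k_d(T₁) · θ^(T₂−T₁) = 0.575 × 1.047^(6.99−20.0)
= 0.575 × 1.047^-13.0 = 0.575 × 0.5502 = 0.3163 d⁻¹.

k_d ≈ 0.316 d⁻¹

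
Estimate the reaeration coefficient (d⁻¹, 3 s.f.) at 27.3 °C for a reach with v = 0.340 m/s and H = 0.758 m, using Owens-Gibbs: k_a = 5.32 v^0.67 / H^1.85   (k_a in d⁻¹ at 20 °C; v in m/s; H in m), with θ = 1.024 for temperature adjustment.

k_a ≈ 5.13 d⁻¹

k_a(20) = 5.32 × 0.340^0.67 / 0.758^1.85 = 5.32 × 0.4854 / 0.5989 = 4.311 d⁻¹.
k_a(27.3) = 4.311 × 1.024^(27.3−20) = 4.311 × 1.189 = 5.126 d⁻¹.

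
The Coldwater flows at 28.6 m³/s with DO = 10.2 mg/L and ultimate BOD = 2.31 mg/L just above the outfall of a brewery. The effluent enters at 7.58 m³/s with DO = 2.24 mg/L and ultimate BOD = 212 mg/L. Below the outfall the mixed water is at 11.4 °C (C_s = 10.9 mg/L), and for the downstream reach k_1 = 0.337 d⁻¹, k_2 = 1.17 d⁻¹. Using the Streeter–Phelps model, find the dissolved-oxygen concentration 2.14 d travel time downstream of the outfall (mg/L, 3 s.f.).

DO ≈ 3.14 mg/L

Mixed DO = (28.6×10.2 + 7.58×2.24)/(28.6+7.58) = 308.7/36.18 = 8.532 mg/L.
Mixed L₀ = (28.6×2.31 + 7.58×212)/(36.18) = 1673/36.18 = 46.24 mg/L.
Initial deficit D₀ = C_s − DO₀ = 10.9 − 8.532 = 2.368 mg/L.
D(2.14) = [0.337×46.24/(1.17−0.337)](e^(−0.337×2.14) − e^(−1.17×2.14)) + 2.368 e^(−1.17×2.14)
= 18.71 × (0.4862 − 0.08177) + 2.368 × 0.08177 = 7.759 mg/L.
DO = 10.9 − 7.759 = 3.141 mg/L.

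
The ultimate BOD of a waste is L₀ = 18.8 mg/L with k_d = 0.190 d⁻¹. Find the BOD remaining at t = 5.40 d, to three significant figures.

L_t = L₀ e^(−k_d t) = 18.8 × e^(−0.190×5.40) = 18.8 × 0.3584 = 6.739 mg/L.

L ≈ 6.74 mg/L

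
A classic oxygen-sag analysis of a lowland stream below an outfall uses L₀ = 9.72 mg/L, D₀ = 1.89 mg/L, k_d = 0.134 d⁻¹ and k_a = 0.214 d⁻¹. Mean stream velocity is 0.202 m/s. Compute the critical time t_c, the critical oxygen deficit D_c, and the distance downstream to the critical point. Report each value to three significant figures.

t_c ≈ 4.31 d; D_c ≈ 3.42 mg/L; x_c ≈ 75.2 km

t_c = [1/(k_a−k_d)] ln[(k_a/k_d)(1 − D₀(k_a−k_d)/(k_d L₀))]
= [1/(0.214−0.134)] ln[(0.214/0.134)(1 − 1.89×0.08000/(0.134×9.72))]
= (1/0.08000) ln[1.597 × 0.8839] = 12.50 × ln(1.412) = 12.50 × 0.3447 = 4.309 d.
D_c = (k_d/k_a) L₀ e^(−k_d t_c) = (0.134/0.214) × 9.72 × e^(−0.134×4.309) = 0.6262 × 9.72 × 0.5613 = 3.416 mg/L.
x_c = v t_c = 0.202 m/s × 4.309 d × 86400 s/d = 75210 m ≈ 75.2 km.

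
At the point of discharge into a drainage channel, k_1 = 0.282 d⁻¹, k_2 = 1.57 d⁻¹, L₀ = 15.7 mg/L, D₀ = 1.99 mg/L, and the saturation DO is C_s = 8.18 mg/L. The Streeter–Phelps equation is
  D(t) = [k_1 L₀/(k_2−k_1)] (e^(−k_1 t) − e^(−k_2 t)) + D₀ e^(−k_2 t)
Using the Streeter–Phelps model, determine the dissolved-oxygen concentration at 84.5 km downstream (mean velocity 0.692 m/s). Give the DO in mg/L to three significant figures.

DO ≈ 6.03 mg/L

Travel time t = x/v = 84.5 km / (0.692 m/s) = 84500 m / 0.692 m/s = 122100 s = 1.413 d.
k_1 L₀/(k_2−k_1) = 0.282×15.7/(1.57−0.282) = 4.427/1.288 = 3.437 mg/L.
e^(−k_1 t) = e^(−0.282×1.413) = 0.6713; e^(−k_2 t) = e^(−1.57×1.413) = 0.1087.
D = 3.437 × (0.6713 − 0.1087) + 1.99 × 0.1087 = 1.934 + 0.2164 = 2.150 mg/L.
DO = C_s − D = 8.18 − 2.150 = 6.030 mg/L.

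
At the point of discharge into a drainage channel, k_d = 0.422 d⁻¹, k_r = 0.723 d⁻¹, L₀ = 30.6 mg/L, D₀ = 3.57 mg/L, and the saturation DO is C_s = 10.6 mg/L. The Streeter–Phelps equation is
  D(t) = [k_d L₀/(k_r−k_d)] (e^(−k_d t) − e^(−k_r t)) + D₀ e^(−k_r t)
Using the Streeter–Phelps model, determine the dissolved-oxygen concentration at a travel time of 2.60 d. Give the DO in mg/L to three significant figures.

k_d L₀/(k_r−k_d) = 0.422×30.6/(0.723−0.422) = 12.91/0.3010 = 42.90 mg/L.
e^(−k_d t) = e^(−0.422×2.600) = 0.3338; e^(−k_r t) = e^(−0.723×2.600) = 0.1526.
D = 42.90 × (0.3338 − 0.1526) + 3.57 × 0.1526 = 7.773 + 0.5449 = 8.318 mg/L.
DO = C_s − D = 10.6 − 8.318 = 2.282 mg/L.

DO ≈ 2.28 mg/L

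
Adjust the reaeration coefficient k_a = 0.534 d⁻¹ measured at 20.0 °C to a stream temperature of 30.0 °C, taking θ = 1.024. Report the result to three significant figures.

k_a ≈ 0.677 d⁻¹

k_a(T₂) = k_a(T₁) · θ^(T₂−T₁) = 0.534 × 1.024^(30.0−20.0)
= 0.534 × 1.024^10.0 = 0.534 × 1.268 = 0.6769 d⁻¹.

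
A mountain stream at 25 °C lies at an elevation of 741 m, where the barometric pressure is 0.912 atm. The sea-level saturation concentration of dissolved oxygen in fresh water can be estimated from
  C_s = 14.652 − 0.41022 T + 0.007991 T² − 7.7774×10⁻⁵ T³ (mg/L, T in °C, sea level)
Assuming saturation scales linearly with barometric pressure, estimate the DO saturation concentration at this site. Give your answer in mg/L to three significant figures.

At sea level: C_s = 14.652 − 0.41022×25 + 0.007991×25² − 7.7774×10⁻⁵×25³ = 8.176 mg/L.
Pressure correction: C_s' = 8.176 × 0.912 = 7.456 mg/L.

C_s ≈ 7.46 mg/L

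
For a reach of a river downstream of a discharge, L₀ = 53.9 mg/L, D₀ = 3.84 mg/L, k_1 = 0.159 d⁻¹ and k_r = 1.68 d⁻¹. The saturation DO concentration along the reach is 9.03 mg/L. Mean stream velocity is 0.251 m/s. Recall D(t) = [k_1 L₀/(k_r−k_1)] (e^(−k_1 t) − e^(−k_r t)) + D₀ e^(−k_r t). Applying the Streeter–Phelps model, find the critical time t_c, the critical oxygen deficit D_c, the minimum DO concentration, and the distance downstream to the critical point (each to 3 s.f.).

t_c = [1/(k_r−k_1)] ln[(k_r/k_1)(1 − D₀(k_r−k_1)/(k_1 L₀))]
= [1/(1.68−0.159)] ln[(1.68/0.159)(1 − 3.84×1.521/(0.159×53.9))]
= (1/1.521) ln[10.57 × 0.3185] = 0.6575 × ln(3.365) = 0.6575 × 1.213 = 0.7978 d.
D_c = (k_1/k_r) L₀ e^(−k_1 t_c) = (0.159/1.68) × 53.9 × e^(−0.159×0.7978) = 0.09464 × 53.9 × 0.8809 = 4.494 mg/L.
Minimum DO = C_s − D_c = 9.03 − 4.494 = 4.536 mg/L.
x_c = v t_c = 0.251 m/s × 0.7978 d × 86400 s/d = 17300 m ≈ 17.3 km.

t_c ≈ 0.798 d; D_c ≈ 4.49 mg/L; min DO ≈ 4.54 mg/L; x_c ≈ 17.3 km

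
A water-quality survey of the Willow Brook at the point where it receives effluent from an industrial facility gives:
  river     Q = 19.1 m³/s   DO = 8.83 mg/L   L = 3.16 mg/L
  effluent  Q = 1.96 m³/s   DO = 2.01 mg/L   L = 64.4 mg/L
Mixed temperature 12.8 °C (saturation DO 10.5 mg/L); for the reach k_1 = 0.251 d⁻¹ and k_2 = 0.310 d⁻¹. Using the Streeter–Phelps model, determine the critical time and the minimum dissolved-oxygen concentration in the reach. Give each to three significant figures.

t_c ≈ 2.51 d; minimum DO ≈ 6.68 mg/L

Mixed DO = (19.1×8.83 + 1.96×2.01)/(19.1+1.96) = 172.6/21.06 = 8.195 mg/L.
Mixed L₀ = (19.1×3.16 + 1.96×64.4)/(21.06) = 186.6/21.06 = 8.859 mg/L.
Initial deficit D₀ = C_s − DO₀ = 10.5 − 8.195 = 2.305 mg/L.
t_c = (1/0.05900) ln[(0.310/0.251)(1 − 2.305×0.05900/(0.251×8.859))] = 16.95 × ln(1.160) = 2.509 d.
D_c = (0.251/0.310) × 8.859 × e^(−0.251×2.509) = 0.8097 × 8.859 × 0.5327 = 3.822 mg/L.
Minimum DO = 10.5 − 3.822 = 6.678 mg/L.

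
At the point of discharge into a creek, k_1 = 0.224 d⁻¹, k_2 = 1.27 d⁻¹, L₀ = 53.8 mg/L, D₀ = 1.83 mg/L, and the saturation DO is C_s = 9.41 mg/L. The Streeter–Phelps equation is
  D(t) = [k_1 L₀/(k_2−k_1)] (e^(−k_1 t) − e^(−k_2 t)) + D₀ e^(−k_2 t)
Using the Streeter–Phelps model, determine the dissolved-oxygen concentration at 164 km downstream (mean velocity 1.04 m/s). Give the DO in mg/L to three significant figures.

Travel time t = x/v = 164 km / (1.04 m/s) = 164000 m / 1.04 m/s = 157700 s = 1.825 d.
k_1 L₀/(k_2−k_1) = 0.224×53.8/(1.27−0.224) = 12.05/1.046 = 11.52 mg/L.
e^(−k_1 t) = e^(−0.224×1.825) = 0.6644; e^(−k_2 t) = e^(−1.27×1.825) = 0.09848.
D = 11.52 × (0.6644 − 0.09848) + 1.83 × 0.09848 = 6.520 + 0.1802 = 6.701 mg/L.
DO = C_s − D = 9.41 − 6.701 = 2.709 mg/L.

DO ≈ 2.71 mg/L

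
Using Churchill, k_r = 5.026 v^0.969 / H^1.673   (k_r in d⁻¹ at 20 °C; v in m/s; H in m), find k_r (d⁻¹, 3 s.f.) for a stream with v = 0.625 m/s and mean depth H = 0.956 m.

k_r ≈ 3.44 d⁻¹

k_r = 5.026 × 0.625^0.969 / 0.956^1.673 = 5.026 × 0.6342 / 0.9275 = 3.437 d⁻¹.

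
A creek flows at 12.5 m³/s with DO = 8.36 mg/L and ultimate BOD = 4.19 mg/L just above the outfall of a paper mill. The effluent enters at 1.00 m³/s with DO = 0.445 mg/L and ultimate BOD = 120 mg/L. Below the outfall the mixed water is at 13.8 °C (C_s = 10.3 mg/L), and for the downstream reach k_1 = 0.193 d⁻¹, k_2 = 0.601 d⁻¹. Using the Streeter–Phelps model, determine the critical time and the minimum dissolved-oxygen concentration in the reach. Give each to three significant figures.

t_c ≈ 1.46 d; minimum DO ≈ 7.20 mg/L

Mixed DO = (12.5×8.36 + 1.00×0.445)/(12.5+1.00) = 104.9/13.50 = 7.774 mg/L.
Mixed L₀ = (12.5×4.19 + 1.00×120)/(13.50) = 172.4/13.50 = 12.77 mg/L.
Initial deficit D₀ = C_s − DO₀ = 10.3 − 7.774 = 2.526 mg/L.
t_c = (1/0.4080) ln[(0.601/0.193)(1 − 2.526×0.4080/(0.193×12.77))] = 2.451 × ln(1.812) = 1.456 d.
D_c = (0.193/0.601) × 12.77 × e^(−0.193×1.456) = 0.3211 × 12.77 × 0.7550 = 3.096 mg/L.
Minimum DO = 10.3 − 3.096 = 7.204 mg/L.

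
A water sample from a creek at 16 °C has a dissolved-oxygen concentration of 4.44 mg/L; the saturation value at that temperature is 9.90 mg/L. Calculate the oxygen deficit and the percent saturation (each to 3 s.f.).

D ≈ 5.46 mg/L; 44.8 % saturation

D = C_s − C = 9.90 − 4.44 = 5.46 mg/L.
% saturation = 4.44/9.90 × 100 = 44.8 %.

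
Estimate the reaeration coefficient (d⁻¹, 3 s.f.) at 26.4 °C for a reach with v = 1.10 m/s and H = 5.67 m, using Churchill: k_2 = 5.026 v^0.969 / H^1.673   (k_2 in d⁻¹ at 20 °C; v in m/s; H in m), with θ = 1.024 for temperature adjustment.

k_2 ≈ 0.352 d⁻¹

k_2(20) = 5.026 × 1.10^0.969 / 5.67^1.673 = 5.026 × 1.097 / 18.23 = 0.3024 d⁻¹.
k_2(26.4) = 0.3024 × 1.024^(26.4−20) = 0.3024 × 1.164 = 0.3520 d⁻¹.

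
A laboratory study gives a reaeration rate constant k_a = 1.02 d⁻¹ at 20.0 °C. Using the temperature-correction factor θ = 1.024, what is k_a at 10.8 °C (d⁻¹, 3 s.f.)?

k_a ≈ 0.820 d⁻¹

k_a(T₂) = k_a(T₁) · θ^(T₂−T₁) = 1.02 × 1.024^(10.8−20.0)
= 1.02 × 1.024^-9.20 = 1.02 × 0.8040 = 0.8201 d⁻¹.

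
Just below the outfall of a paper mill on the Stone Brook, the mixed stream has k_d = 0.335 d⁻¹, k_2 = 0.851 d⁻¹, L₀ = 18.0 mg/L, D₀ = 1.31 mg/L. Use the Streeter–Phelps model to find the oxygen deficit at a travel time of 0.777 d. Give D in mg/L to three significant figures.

D ≈ 3.65 mg/L

k_d L₀/(k_2−k_d) = 0.335×18.0/(0.851−0.335) = 6.030/0.5160 = 11.69 mg/L.
e^(−k_d t) = e^(−0.335×0.7770) = 0.7708; e^(−k_2 t) = e^(−0.851×0.7770) = 0.5162.
D = 11.69 × (0.7708 − 0.5162) + 1.31 × 0.5162 = 2.975 + 0.6762 = 3.652 mg/L.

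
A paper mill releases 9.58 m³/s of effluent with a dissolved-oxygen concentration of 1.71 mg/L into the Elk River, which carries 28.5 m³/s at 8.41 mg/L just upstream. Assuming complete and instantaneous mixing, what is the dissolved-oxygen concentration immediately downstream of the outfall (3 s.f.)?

Flow-weighted mixing: C = (Q_r C_r + Q_w C_w)/(Q_r + Q_w)
= (28.5×8.41 + 9.58×1.71)/(28.5 + 9.58) = 256.1/38.08 = 6.724 mg/L.

6.72 mg/L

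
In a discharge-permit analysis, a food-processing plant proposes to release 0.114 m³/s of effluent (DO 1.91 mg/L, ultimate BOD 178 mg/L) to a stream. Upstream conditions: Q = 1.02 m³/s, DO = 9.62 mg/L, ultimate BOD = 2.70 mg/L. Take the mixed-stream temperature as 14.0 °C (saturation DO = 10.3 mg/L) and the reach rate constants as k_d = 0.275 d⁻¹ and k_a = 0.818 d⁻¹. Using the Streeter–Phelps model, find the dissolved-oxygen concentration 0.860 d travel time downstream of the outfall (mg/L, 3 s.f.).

DO ≈ 6.55 mg/L

Mixed DO = (1.02×9.62 + 0.114×1.91)/(1.02+0.114) = 10.03/1.134 = 8.845 mg/L.
Mixed L₀ = (1.02×2.70 + 0.114×178)/(1.134) = 23.05/1.134 = 20.32 mg/L.
Initial deficit D₀ = C_s − DO₀ = 10.3 − 8.845 = 1.455 mg/L.
D(0.860) = [0.275×20.32/(0.818−0.275)](e^(−0.275×0.860) − e^(−0.818×0.860)) + 1.455 e^(−0.818×0.860)
= 10.29 × (0.7894 − 0.4949) + 1.455 × 0.4949 = 3.751 mg/L.
DO = 10.3 − 3.751 = 6.549 mg/L.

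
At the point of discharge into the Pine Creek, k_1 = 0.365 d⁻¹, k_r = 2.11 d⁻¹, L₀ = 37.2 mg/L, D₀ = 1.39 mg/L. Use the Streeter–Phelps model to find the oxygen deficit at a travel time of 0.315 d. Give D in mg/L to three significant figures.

k_1 L₀/(k_r−k_1) = 0.365×37.2/(2.11−0.365) = 13.58/1.745 = 7.781 mg/L.
e^(−k_1 t) = e^(−0.365×0.3150) = 0.8914; e^(−k_r t) = e^(−2.11×0.3150) = 0.5145.
D = 7.781 × (0.8914 − 0.5145) + 1.39 × 0.5145 = 2.933 + 0.7151 = 3.648 mg/L.

D ≈ 3.65 mg/L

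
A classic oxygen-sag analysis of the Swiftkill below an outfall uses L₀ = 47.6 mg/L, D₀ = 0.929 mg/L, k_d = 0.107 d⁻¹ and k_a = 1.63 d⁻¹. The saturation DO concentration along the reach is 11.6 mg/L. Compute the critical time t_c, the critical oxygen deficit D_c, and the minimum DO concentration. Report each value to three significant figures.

With k_a/k_d = 15.23 and 1 − D₀(k_a−k_d)/(k_d L₀) = 0.7222,
t_c = ln(15.23 × 0.7222) / (1.63 − 0.107) = ln(11.00) / 1.523 = 2.398/1.523 = 1.575 d.
L(t_c) = L₀ e^(−k_d t_c) = 47.6 × 0.8449 = 40.22 mg/L, and at the critical point k_a D_c = k_d L, so D_c = (0.107/1.63) × 40.22 = 2.640 mg/L.
Minimum DO = C_s − D_c = 11.6 − 2.640 = 8.960 mg/L.

t_c ≈ 1.57 d; D_c ≈ 2.64 mg/L; min DO ≈ 8.96 mg/L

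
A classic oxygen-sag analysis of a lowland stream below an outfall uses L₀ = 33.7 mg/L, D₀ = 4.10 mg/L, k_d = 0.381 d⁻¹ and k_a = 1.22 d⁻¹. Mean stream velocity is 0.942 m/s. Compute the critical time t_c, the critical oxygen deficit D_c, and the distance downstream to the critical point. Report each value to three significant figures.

t_c ≈ 1.02 d; D_c ≈ 7.15 mg/L; x_c ≈ 82.6 km

With k_a/k_d = 3.202 and 1 − D₀(k_a−k_d)/(k_d L₀) = 0.7321,
t_c = ln(3.202 × 0.7321) / (1.22 − 0.381) = ln(2.344) / 0.8390 = 0.8520/0.8390 = 1.015 d.
D_c = (k_d/k_a) L₀ e^(−k_d t_c) = (0.381/1.22) × 33.7 × e^(−0.381×1.015) = 0.3123 × 33.7 × 0.6792 = 7.148 mg/L.
x_c = v t_c = 0.942 m/s × 1.015 d × 86400 s/d = 82650 m ≈ 82.6 km.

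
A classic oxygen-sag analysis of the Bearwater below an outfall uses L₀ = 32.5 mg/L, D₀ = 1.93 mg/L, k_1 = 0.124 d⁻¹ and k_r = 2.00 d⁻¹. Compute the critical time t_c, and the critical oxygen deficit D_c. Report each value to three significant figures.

t_c = [1/(k_r−k_1)] ln[(k_r/k_1)(1 − D₀(k_r−k_1)/(k_1 L₀))]
= [1/(2.00−0.124)] ln[(2.00/0.124)(1 − 1.93×1.876/(0.124×32.5))]
= (1/1.876) ln[16.13 × 0.1016] = 0.5330 × ln(1.638) = 0.5330 × 0.4936 = 0.2631 d.
D_c = (k_1/k_r) L₀ e^(−k_1 t_c) = (0.124/2.00) × 32.5 × e^(−0.124×0.2631) = 0.06200 × 32.5 × 0.9679 = 1.950 mg/L.

t_c ≈ 0.263 d; D_c ≈ 1.95 mg/L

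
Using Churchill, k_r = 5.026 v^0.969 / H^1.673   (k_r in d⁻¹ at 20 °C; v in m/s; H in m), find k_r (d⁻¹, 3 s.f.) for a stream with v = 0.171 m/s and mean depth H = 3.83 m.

k_r = 5.026 × 0.171^0.969 / 3.83^1.673 = 5.026 × 0.1806 / 9.456 = 0.09601 d⁻¹.

k_r ≈ 0.0960 d⁻¹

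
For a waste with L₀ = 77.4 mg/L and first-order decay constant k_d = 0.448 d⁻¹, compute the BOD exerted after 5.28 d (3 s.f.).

y_t = L₀(1 − e^(−k_d t)) = 77.4 × (1 − e^(−0.448×5.28))
= 77.4 × (1 − 0.09391) = 77.4 × 0.9061 = 70.13 mg/L.

y ≈ 70.1 mg/L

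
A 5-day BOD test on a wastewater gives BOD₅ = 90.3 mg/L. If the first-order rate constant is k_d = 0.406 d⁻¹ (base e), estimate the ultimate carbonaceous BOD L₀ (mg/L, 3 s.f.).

BOD₅ = L₀(1 − e^(−5k_d)) ⇒ L₀ = BOD₅ / (1 − e^(−5×0.406))
= 90.3 / (1 − 0.1313) = 90.3 / 0.8687 = 104.0 mg/L.

L₀ ≈ 104 mg/L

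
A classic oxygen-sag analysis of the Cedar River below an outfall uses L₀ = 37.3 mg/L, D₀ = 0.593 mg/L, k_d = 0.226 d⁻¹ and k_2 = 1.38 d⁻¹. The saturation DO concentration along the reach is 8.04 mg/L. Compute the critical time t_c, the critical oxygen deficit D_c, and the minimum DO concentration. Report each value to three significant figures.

t_c ≈ 1.49 d; D_c ≈ 4.36 mg/L; min DO ≈ 3.68 mg/L

t_c = [1/(k_2−k_d)] ln[(k_2/k_d)(1 − D₀(k_2−k_d)/(k_d L₀))]
= [1/(1.38−0.226)] ln[(1.38/0.226)(1 − 0.593×1.154/(0.226×37.3))]
= (1/1.154) ln[6.106 × 0.9188] = 0.8666 × ln(5.611) = 0.8666 × 1.725 = 1.494 d.
L(t_c) = L₀ e^(−k_d t_c) = 37.3 × 0.7134 = 26.61 mg/L, and at the critical point k_2 D_c = k_d L, so D_c = (0.226/1.38) × 26.61 = 4.358 mg/L.
Minimum DO = C_s − D_c = 8.04 − 4.358 = 3.682 mg/L.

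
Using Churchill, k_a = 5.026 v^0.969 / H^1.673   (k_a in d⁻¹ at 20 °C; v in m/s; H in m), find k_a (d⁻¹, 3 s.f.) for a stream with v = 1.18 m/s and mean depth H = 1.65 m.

k_a = 5.026 × 1.18^0.969 / 1.65^1.673 = 5.026 × 1.174 / 2.311 = 2.553 d⁻¹.

k_a ≈ 2.55 d⁻¹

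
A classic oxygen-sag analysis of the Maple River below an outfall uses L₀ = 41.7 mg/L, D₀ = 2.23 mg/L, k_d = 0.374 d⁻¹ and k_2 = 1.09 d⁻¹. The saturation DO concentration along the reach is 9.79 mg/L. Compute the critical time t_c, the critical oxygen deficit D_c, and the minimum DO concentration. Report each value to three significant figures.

With k_2/k_d = 2.914 and 1 − D₀(k_2−k_d)/(k_d L₀) = 0.8976,
t_c = ln(2.914 × 0.8976) / (1.09 − 0.374) = ln(2.616) / 0.7160 = 0.9617/0.7160 = 1.343 d.
L(t_c) = L₀ e^(−k_d t_c) = 41.7 × 0.6051 = 25.23 mg/L, and at the critical point k_2 D_c = k_d L, so D_c = (0.374/1.09) × 25.23 = 8.658 mg/L.
Minimum DO = C_s − D_c = 9.79 − 8.658 = 1.132 mg/L.

t_c ≈ 1.34 d; D_c ≈ 8.66 mg/L; min DO ≈ 1.13 mg/L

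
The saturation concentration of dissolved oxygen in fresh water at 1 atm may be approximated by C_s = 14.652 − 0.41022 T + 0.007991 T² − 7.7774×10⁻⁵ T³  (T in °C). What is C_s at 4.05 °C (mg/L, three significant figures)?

C_s ≈ 13.1 mg/L

C_s = 14.652 − 0.41022×4.05 + 0.007991×4.05² − 7.7774×10⁻⁵×4.05³ = 13.12 mg/L.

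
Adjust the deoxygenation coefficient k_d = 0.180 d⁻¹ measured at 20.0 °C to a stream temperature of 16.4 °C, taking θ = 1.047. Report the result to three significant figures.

k_d ≈ 0.153 d⁻¹

k_d(T₂) = k_d(T₁) · θ^(T₂−T₁) = 0.180 × 1.047^(16.4−20.0)
= 0.180 × 1.047^-3.60 = 0.180 × 0.8476 = 0.1526 d⁻¹.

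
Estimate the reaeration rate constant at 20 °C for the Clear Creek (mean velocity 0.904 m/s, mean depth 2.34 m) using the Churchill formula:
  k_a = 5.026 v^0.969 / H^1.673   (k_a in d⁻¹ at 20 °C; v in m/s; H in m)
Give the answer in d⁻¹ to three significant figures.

k_a = 5.026 × 0.904^0.969 / 2.34^1.673 = 5.026 × 0.9068 / 4.147 = 1.099 d⁻¹.

k_a ≈ 1.10 d⁻¹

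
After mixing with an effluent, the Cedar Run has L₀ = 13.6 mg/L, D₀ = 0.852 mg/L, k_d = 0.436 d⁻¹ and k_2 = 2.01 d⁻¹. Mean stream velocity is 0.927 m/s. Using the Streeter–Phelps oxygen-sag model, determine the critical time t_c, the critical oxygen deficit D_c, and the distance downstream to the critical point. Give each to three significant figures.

t_c ≈ 0.808 d; D_c ≈ 2.07 mg/L; x_c ≈ 64.7 km

With k_2/k_d = 4.610 and 1 − D₀(k_2−k_d)/(k_d L₀) = 0.7738,
t_c = ln(4.610 × 0.7738) / (2.01 − 0.436) = ln(3.567) / 1.574 = 1.272/1.574 = 0.8080 d.
D_c = (k_d/k_2) L₀ e^(−k_d t_c) = (0.436/2.01) × 13.6 × e^(−0.436×0.8080) = 0.2169 × 13.6 × 0.7031 = 2.074 mg/L.
x_c = v t_c = 0.927 m/s × 0.8080 d × 86400 s/d = 64720 m ≈ 64.7 km.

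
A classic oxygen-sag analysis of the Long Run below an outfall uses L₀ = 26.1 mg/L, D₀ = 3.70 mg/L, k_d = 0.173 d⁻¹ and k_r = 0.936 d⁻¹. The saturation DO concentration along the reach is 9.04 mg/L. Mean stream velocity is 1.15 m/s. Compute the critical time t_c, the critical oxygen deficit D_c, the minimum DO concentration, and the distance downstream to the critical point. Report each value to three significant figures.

t_c = [1/(k_r−k_d)] ln[(k_r/k_d)(1 − D₀(k_r−k_d)/(k_d L₀))]
= [1/(0.936−0.173)] ln[(0.936/0.173)(1 − 3.70×0.7630/(0.173×26.1))]
= (1/0.7630) ln[5.410 × 0.3748] = 1.311 × ln(2.028) = 1.311 × 0.7069 = 0.9265 d.
L(t_c) = L₀ e^(−k_d t_c) = 26.1 × 0.8519 = 22.23 mg/L, and at the critical point k_r D_c = k_d L, so D_c = (0.173/0.936) × 22.23 = 4.110 mg/L.
Minimum DO = C_s − D_c = 9.04 − 4.110 = 4.930 mg/L.
x_c = v t_c = 1.15 m/s × 0.9265 d × 86400 s/d = 92050 m ≈ 92.1 km.

t_c ≈ 0.926 d; D_c ≈ 4.11 mg/L; min DO ≈ 4.93 mg/L; x_c ≈ 92.1 km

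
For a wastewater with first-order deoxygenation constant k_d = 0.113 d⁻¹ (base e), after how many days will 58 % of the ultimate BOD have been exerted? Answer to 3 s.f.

y/L₀ = 1 − e^(−k_d t) = 0.58 ⇒ e^(−k_d t) = 0.420
t = −ln(0.420) / 0.113 = 0.8675 / 0.113 = 7.677 d.

t ≈ 7.68 d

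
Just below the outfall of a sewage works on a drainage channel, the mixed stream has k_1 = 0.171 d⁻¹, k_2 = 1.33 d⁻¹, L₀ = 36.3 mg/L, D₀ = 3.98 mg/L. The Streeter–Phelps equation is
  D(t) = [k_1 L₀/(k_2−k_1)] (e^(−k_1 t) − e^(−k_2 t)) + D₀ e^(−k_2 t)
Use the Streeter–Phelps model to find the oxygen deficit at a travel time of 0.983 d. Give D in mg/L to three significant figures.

k_1 L₀/(k_2−k_1) = 0.171×36.3/(1.33−0.171) = 6.207/1.159 = 5.356 mg/L.
e^(−k_1 t) = e^(−0.171×0.9830) = 0.8453; e^(−k_2 t) = e^(−1.33×0.9830) = 0.2705.
D = 5.356 × (0.8453 − 0.2705) + 3.98 × 0.2705 = 3.078 + 1.077 = 4.155 mg/L.

D ≈ 4.15 mg/L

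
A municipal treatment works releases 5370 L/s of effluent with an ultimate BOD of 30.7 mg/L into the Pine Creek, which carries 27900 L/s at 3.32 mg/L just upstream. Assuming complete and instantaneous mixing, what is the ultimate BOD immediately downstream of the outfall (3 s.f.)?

7.74 mg/L

Flow-weighted mixing: C = (Q_r C_r + Q_w C_w)/(Q_r + Q_w)
= (27900×3.32 + 5370×30.7)/(27900 + 5370) = 257500/33270 = 7.739 mg/L.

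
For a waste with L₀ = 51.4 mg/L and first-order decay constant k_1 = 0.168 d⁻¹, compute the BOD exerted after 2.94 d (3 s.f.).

y ≈ 20.0 mg/L

y_t = L₀(1 − e^(−k_1 t)) = 51.4 × (1 − e^(−0.168×2.94))
= 51.4 × (1 − 0.6102) = 51.4 × 0.3898 = 20.03 mg/L.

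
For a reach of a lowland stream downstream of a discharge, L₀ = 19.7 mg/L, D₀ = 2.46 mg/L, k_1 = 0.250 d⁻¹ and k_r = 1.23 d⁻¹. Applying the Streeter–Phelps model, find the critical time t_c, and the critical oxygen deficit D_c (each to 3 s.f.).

At the critical point dD/dt = 0, so k_1 L₀ e^(−k_1 t) = k_r D. Substituting D(t) from the Streeter–Phelps equation and solving for t gives
t_c = ln[(k_r/k_1)(1 − D₀(k_r−k_1)/(k_1 L₀))] / (k_r−k_1).
Here k_r−k_1 = 0.9800 d⁻¹ and 1 − D₀(k_r−k_1)/(k_1 L₀) = 1 − 2.46×0.9800/(0.250×19.7) = 0.5105, so
t_c = ln(4.920 × 0.5105) / 0.9800 = 0.9209 / 0.9800 = 0.9397 d.
D_c = (k_1/k_r) L₀ e^(−k_1 t_c) = (0.250/1.23) × 19.7 × e^(−0.250×0.9397) = 0.2033 × 19.7 × 0.7906 = 3.166 mg/L.

t_c ≈ 0.940 d; D_c ≈ 3.17 mg/L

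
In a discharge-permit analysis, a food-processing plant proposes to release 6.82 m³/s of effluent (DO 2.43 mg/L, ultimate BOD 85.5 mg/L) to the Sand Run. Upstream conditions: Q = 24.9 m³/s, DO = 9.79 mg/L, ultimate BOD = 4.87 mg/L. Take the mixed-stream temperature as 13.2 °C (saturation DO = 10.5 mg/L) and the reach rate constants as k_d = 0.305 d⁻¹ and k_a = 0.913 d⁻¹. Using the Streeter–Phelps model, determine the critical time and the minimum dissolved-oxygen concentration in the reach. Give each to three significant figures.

t_c ≈ 1.42 d; minimum DO ≈ 5.70 mg/L

Mixed DO = (24.9×9.79 + 6.82×2.43)/(24.9+6.82) = 260.3/31.72 = 8.208 mg/L.
Mixed L₀ = (24.9×4.87 + 6.82×85.5)/(31.72) = 704.4/31.72 = 22.21 mg/L.
Initial deficit D₀ = C_s − DO₀ = 10.5 − 8.208 = 2.292 mg/L.
t_c = (1/0.6080) ln[(0.913/0.305)(1 − 2.292×0.6080/(0.305×22.21))] = 1.645 × ln(2.377) = 1.424 d.
D_c = (0.305/0.913) × 22.21 × e^(−0.305×1.424) = 0.3341 × 22.21 × 0.6476 = 4.804 mg/L.
Minimum DO = 10.5 − 4.804 = 5.696 mg/L.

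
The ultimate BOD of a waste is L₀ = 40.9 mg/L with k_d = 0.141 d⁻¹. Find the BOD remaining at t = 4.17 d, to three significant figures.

L_t = L₀ e^(−k_d t) = 40.9 × e^(−0.141×4.17) = 40.9 × 0.5555 = 22.72 mg/L.

L ≈ 22.7 mg/L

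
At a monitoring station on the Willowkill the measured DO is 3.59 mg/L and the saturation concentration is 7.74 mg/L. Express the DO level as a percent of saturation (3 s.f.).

46.4 % saturation

% saturation = C/C_s × 100 = 3.59/7.74 × 100 = 46.4 %.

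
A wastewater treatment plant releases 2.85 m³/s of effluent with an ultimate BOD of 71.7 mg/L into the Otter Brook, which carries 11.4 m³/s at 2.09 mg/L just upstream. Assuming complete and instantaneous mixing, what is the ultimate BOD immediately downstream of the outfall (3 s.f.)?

Flow-weighted mixing: C = (Q_r C_r + Q_w C_w)/(Q_r + Q_w)
= (11.4×2.09 + 2.85×71.7)/(11.4 + 2.85) = 228.2/14.25 = 16.01 mg/L.

16.0 mg/L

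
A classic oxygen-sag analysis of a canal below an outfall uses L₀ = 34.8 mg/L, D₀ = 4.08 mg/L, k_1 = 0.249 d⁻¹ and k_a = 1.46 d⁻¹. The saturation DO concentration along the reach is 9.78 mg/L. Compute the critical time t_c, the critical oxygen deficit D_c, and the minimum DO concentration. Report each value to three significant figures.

With k_a/k_1 = 5.863 and 1 − D₀(k_a−k_1)/(k_1 L₀) = 0.4298,
t_c = ln(5.863 × 0.4298) / (1.46 − 0.249) = ln(2.520) / 1.211 = 0.9243/1.211 = 0.7633 d.
D_c = (k_1/k_a) L₀ e^(−k_1 t_c) = (0.249/1.46) × 34.8 × e^(−0.249×0.7633) = 0.1705 × 34.8 × 0.8269 = 4.908 mg/L.
Minimum DO = C_s − D_c = 9.78 − 4.908 = 4.872 mg/L.

t_c ≈ 0.763 d; D_c ≈ 4.91 mg/L; min DO ≈ 4.87 mg/L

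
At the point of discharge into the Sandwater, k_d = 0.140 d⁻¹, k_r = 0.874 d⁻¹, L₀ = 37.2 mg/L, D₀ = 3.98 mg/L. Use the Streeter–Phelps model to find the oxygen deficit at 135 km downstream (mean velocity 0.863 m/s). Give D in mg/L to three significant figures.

Travel time t = x/v = 135 km / (0.863 m/s) = 135000 m / 0.863 m/s = 156400 s = 1.811 d.
k_d L₀/(k_r−k_d) = 0.140×37.2/(0.874−0.140) = 5.208/0.7340 = 7.095 mg/L.
e^(−k_d t) = e^(−0.140×1.811) = 0.7761; e^(−k_r t) = e^(−0.874×1.811) = 0.2055.
D = 7.095 × (0.7761 − 0.2055) + 3.98 × 0.2055 = 4.049 + 0.8178 = 4.867 mg/L.

D ≈ 4.87 mg/L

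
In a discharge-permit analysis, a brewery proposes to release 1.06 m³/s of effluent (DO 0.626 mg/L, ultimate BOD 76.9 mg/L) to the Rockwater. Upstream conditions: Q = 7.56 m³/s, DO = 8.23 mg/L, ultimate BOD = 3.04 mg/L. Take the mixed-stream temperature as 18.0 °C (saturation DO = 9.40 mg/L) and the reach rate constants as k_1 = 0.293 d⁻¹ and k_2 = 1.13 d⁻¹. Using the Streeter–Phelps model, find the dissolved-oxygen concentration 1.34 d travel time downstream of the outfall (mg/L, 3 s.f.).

Mixed DO = (7.56×8.23 + 1.06×0.626)/(7.56+1.06) = 62.88/8.620 = 7.295 mg/L.
Mixed L₀ = (7.56×3.04 + 1.06×76.9)/(8.620) = 104.5/8.620 = 12.12 mg/L.
Initial deficit D₀ = C_s − DO₀ = 9.40 − 7.295 = 2.105 mg/L.
D(1.34) = [0.293×12.12/(1.13−0.293)](e^(−0.293×1.34) − e^(−1.13×1.34)) + 2.105 e^(−1.13×1.34)
= 4.244 × (0.6753 − 0.2200) + 2.105 × 0.2200 = 2.395 mg/L.
DO = 9.40 − 2.395 = 7.005 mg/L.

DO ≈ 7.00 mg/L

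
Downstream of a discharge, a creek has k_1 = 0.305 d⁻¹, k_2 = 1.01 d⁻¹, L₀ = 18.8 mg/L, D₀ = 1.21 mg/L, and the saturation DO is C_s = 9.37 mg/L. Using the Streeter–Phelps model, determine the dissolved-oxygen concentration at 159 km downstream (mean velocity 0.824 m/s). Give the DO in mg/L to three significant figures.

Travel time t = x/v = 159 km / (0.824 m/s) = 159000 m / 0.824 m/s = 193000 s = 2.233 d.
k_1 L₀/(k_2−k_1) = 0.305×18.8/(1.01−0.305) = 5.734/0.7050 = 8.133 mg/L.
e^(−k_1 t) = e^(−0.305×2.233) = 0.5060; e^(−k_2 t) = e^(−1.01×2.233) = 0.1048.
D = 8.133 × (0.5060 − 0.1048) + 1.21 × 0.1048 = 3.263 + 0.1268 = 3.390 mg/L.
DO = C_s − D = 9.37 − 3.390 = 5.980 mg/L.

DO ≈ 5.98 mg/L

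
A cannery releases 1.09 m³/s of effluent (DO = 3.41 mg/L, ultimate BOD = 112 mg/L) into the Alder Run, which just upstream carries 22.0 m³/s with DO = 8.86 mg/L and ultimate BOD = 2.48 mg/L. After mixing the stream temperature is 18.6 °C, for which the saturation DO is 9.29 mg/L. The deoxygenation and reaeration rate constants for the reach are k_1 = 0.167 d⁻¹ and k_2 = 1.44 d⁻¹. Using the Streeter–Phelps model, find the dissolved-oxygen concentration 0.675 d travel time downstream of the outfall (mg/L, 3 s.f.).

DO ≈ 8.51 mg/L

Mixed DO = (22.0×8.86 + 1.09×3.41)/(22.0+1.09) = 198.6/23.09 = 8.603 mg/L.
Mixed L₀ = (22.0×2.48 + 1.09×112)/(23.09) = 176.6/23.09 = 7.650 mg/L.
Initial deficit D₀ = C_s − DO₀ = 9.29 − 8.603 = 0.6873 mg/L.
D(0.675) = [0.167×7.650/(1.44−0.167)](e^(−0.167×0.675) − e^(−1.44×0.675)) + 0.6873 e^(−1.44×0.675)
= 1.004 × (0.8934 − 0.3783) + 0.6873 × 0.3783 = 0.7769 mg/L.
DO = 9.29 − 0.7769 = 8.513 mg/L.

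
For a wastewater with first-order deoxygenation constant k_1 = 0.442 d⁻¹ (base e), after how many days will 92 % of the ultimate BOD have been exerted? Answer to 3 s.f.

y/L₀ = 1 − e^(−k_1 t) = 0.92 ⇒ e^(−k_1 t) = 0.0800
t = −ln(0.0800) / 0.442 = 2.526 / 0.442 = 5.714 d.

t ≈ 5.71 d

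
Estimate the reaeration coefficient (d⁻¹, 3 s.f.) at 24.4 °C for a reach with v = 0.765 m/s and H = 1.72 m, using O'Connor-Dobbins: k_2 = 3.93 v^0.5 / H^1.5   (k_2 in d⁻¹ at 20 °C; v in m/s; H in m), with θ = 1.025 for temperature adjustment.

k_2(20) = 3.93 × 0.765^0.5 / 1.72^1.5 = 3.93 × 0.8746 / 2.256 = 1.524 d⁻¹.
k_2(24.4) = 1.524 × 1.025^(24.4−20) = 1.524 × 1.115 = 1.699 d⁻¹.

k_2 ≈ 1.70 d⁻¹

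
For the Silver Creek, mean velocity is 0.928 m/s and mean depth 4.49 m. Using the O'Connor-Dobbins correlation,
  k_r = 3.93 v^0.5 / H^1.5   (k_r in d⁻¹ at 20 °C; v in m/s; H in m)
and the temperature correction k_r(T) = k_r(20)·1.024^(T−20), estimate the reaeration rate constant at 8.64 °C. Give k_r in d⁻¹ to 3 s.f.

k_r(20) = 3.93 × 0.928^0.5 / 4.49^1.5 = 3.93 × 0.9633 / 9.514 = 0.3979 d⁻¹.
k_r(8.64) = 0.3979 × 1.024^(8.64−20) = 0.3979 × 0.7638 = 0.3039 d⁻¹.

k_r ≈ 0.304 d⁻¹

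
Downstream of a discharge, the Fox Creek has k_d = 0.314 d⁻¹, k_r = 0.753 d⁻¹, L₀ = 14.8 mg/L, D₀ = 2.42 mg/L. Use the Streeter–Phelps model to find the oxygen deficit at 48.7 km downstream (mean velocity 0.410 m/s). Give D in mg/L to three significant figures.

D ≈ 3.97 mg/L

Travel time t = x/v = 48.7 km / (0.410 m/s) = 48700 m / 0.410 m/s = 118800 s = 1.375 d.
k_d L₀/(k_r−k_d) = 0.314×14.8/(0.753−0.314) = 4.647/0.4390 = 10.59 mg/L.
e^(−k_d t) = e^(−0.314×1.375) = 0.6494; e^(−k_r t) = e^(−0.753×1.375) = 0.3552.
D = 10.59 × (0.6494 − 0.3552) + 2.42 × 0.3552 = 3.115 + 0.8595 = 3.975 mg/L.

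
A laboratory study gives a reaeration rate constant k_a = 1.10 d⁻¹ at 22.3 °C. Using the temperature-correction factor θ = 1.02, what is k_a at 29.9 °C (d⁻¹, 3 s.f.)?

k_a ≈ 1.28 d⁻¹

k_a(T₂) = k_a(T₁) · θ^(T₂−T₁) = 1.10 × 1.02^(29.9−22.3)
= 1.10 × 1.02^7.60 = 1.10 × 1.162 = 1.279 d⁻¹.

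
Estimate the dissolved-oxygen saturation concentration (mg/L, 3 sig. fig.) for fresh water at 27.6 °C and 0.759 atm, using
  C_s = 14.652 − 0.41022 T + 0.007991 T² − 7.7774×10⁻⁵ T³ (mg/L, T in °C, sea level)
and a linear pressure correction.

At sea level: C_s = 14.652 − 0.41022×27.6 + 0.007991×27.6² − 7.7774×10⁻⁵×27.6³ = 7.782 mg/L.
Pressure correction: C_s' = 7.782 × 0.759 = 5.907 mg/L.

C_s ≈ 5.91 mg/L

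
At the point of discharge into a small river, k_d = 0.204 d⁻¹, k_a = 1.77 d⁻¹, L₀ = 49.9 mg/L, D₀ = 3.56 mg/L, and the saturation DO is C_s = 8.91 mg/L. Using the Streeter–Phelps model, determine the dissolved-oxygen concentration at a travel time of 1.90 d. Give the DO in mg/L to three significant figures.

DO ≈ 4.60 mg/L

k_d L₀/(k_a−k_d) = 0.204×49.9/(1.77−0.204) = 10.18/1.566 = 6.500 mg/L.
e^(−k_d t) = e^(−0.204×1.900) = 0.6787; e^(−k_a t) = e^(−1.77×1.900) = 0.03463.
D = 6.500 × (0.6787 − 0.03463) + 3.56 × 0.03463 = 4.187 + 0.1233 = 4.310 mg/L.
DO = C_s − D = 8.91 − 4.310 = 4.600 mg/L.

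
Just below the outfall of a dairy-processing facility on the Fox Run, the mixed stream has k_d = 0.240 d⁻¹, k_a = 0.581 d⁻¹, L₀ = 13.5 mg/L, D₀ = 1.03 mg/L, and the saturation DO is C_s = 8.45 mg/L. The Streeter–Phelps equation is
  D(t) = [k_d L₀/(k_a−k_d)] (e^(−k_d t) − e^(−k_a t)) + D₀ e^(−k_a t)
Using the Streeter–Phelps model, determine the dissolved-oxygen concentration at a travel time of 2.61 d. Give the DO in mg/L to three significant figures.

k_d L₀/(k_a−k_d) = 0.240×13.5/(0.581−0.240) = 3.240/0.3410 = 9.501 mg/L.
e^(−k_d t) = e^(−0.240×2.610) = 0.5345; e^(−k_a t) = e^(−0.581×2.610) = 0.2195.
D = 9.501 × (0.5345 − 0.2195) + 1.03 × 0.2195 = 2.993 + 0.2261 = 3.219 mg/L.
DO = C_s − D = 8.45 − 3.219 = 5.231 mg/L.

DO ≈ 5.23 mg/L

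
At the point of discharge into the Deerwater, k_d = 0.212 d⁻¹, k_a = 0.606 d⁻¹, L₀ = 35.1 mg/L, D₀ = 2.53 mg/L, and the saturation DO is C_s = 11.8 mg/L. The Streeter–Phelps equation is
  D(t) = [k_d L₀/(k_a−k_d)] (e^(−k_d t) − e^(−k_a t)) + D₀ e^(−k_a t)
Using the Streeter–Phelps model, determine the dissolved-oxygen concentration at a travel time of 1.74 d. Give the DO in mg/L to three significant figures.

DO ≈ 4.44 mg/L

k_d L₀/(k_a−k_d) = 0.212×35.1/(0.606−0.212) = 7.441/0.3940 = 18.89 mg/L.
e^(−k_d t) = e^(−0.212×1.740) = 0.6915; e^(−k_a t) = e^(−0.606×1.740) = 0.3484.
D = 18.89 × (0.6915 − 0.3484) + 2.53 × 0.3484 = 6.480 + 0.8814 = 7.362 mg/L.
DO = C_s − D = 11.8 − 7.362 = 4.438 mg/L.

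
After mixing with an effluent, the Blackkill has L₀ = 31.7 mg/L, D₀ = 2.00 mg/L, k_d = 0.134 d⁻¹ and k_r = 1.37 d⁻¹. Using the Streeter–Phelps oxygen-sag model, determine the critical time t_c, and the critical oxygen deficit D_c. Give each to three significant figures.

t_c ≈ 1.18 d; D_c ≈ 2.65 mg/L

With k_r/k_d = 10.22 and 1 − D₀(k_r−k_d)/(k_d L₀) = 0.4181,
t_c = ln(10.22 × 0.4181) / (1.37 − 0.134) = ln(4.274) / 1.236 = 1.453/1.236 = 1.175 d.
D_c = (k_d/k_r) L₀ e^(−k_d t_c) = (0.134/1.37) × 31.7 × e^(−0.134×1.175) = 0.09781 × 31.7 × 0.8543 = 2.649 mg/L.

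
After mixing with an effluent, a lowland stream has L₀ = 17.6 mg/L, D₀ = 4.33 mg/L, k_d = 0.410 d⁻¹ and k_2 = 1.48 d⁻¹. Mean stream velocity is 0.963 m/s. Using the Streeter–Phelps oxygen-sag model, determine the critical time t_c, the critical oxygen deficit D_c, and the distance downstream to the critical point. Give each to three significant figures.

t_c ≈ 0.239 d; D_c ≈ 4.42 mg/L; x_c ≈ 19.9 km

t_c = [1/(k_2−k_d)] ln[(k_2/k_d)(1 − D₀(k_2−k_d)/(k_d L₀))]
= [1/(1.48−0.410)] ln[(1.48/0.410)(1 − 4.33×1.070/(0.410×17.6))]
= (1/1.070) ln[3.610 × 0.3579] = 0.9346 × ln(1.292) = 0.9346 × 0.2563 = 0.2395 d.
D_c = (k_d/k_2) L₀ e^(−k_d t_c) = (0.410/1.48) × 17.6 × e^(−0.410×0.2395) = 0.2770 × 17.6 × 0.9065 = 4.420 mg/L.
x_c = v t_c = 0.963 m/s × 0.2395 d × 86400 s/d = 19930 m ≈ 19.9 km.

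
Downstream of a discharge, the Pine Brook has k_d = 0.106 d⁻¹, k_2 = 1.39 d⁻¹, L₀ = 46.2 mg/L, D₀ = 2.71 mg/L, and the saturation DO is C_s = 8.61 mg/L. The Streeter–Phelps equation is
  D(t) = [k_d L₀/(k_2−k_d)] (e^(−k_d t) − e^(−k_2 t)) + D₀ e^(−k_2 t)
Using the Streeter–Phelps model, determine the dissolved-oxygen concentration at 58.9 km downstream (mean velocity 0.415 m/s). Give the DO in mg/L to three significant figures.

Travel time t = x/v = 58.9 km / (0.415 m/s) = 58900 m / 0.415 m/s = 141900 s = 1.643 d.
k_d L₀/(k_2−k_d) = 0.106×46.2/(1.39−0.106) = 4.897/1.284 = 3.814 mg/L.
e^(−k_d t) = e^(−0.106×1.643) = 0.8402; e^(−k_2 t) = e^(−1.39×1.643) = 0.1019.
D = 3.814 × (0.8402 − 0.1019) + 2.71 × 0.1019 = 2.816 + 0.2763 = 3.092 mg/L.
DO = C_s − D = 8.61 − 3.092 = 5.518 mg/L.

DO ≈ 5.52 mg/L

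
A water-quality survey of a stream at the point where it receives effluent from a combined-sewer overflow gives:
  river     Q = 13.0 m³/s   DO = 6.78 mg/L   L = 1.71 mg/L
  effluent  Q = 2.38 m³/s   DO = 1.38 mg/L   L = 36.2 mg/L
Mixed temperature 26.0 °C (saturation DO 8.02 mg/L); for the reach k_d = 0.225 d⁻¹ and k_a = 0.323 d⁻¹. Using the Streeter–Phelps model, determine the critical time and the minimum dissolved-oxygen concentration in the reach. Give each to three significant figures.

t_c ≈ 2.29 d; minimum DO ≈ 5.09 mg/L

Mixed DO = (13.0×6.78 + 2.38×1.38)/(13.0+2.38) = 91.42/15.38 = 5.944 mg/L.
Mixed L₀ = (13.0×1.71 + 2.38×36.2)/(15.38) = 108.4/15.38 = 7.047 mg/L.
Initial deficit D₀ = C_s − DO₀ = 8.02 − 5.944 = 2.076 mg/L.
t_c = (1/0.09800) ln[(0.323/0.225)(1 − 2.076×0.09800/(0.225×7.047))] = 10.20 × ln(1.251) = 2.288 d.
D_c = (0.225/0.323) × 7.047 × e^(−0.225×2.288) = 0.6966 × 7.047 × 0.5976 = 2.934 mg/L.
Minimum DO = 8.02 − 2.934 = 5.086 mg/L.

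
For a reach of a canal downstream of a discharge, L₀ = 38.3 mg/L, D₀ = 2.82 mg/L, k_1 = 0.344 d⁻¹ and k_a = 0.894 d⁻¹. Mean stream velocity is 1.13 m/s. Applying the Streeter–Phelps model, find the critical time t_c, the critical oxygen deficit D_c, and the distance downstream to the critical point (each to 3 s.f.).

t_c ≈ 1.51 d; D_c ≈ 8.77 mg/L; x_c ≈ 147 km

At the critical point dD/dt = 0, so k_1 L₀ e^(−k_1 t) = k_a D. Substituting D(t) from the Streeter–Phelps equation and solving for t gives
t_c = ln[(k_a/k_1)(1 − D₀(k_a−k_1)/(k_1 L₀))] / (k_a−k_1).
Here k_a−k_1 = 0.5500 d⁻¹ and 1 − D₀(k_a−k_1)/(k_1 L₀) = 1 − 2.82×0.5500/(0.344×38.3) = 0.8823, so
t_c = ln(2.599 × 0.8823) / 0.5500 = 0.8298 / 0.5500 = 1.509 d.
L(t_c) = L₀ e^(−k_1 t_c) = 38.3 × 0.5951 = 22.79 mg/L, and at the critical point k_a D_c = k_1 L, so D_c = (0.344/0.894) × 22.79 = 8.770 mg/L.
x_c = v t_c = 1.13 m/s × 1.509 d × 86400 s/d = 147300 m ≈ 147 km.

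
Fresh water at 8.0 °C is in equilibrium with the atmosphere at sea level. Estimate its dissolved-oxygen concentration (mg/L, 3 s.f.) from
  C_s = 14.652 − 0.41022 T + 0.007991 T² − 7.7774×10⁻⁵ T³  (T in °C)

C_s = 14.652 − 0.41022×8.0 + 0.007991×8.0² − 7.7774×10⁻⁵×8.0³ = 11.84 mg/L.

C_s ≈ 11.8 mg/L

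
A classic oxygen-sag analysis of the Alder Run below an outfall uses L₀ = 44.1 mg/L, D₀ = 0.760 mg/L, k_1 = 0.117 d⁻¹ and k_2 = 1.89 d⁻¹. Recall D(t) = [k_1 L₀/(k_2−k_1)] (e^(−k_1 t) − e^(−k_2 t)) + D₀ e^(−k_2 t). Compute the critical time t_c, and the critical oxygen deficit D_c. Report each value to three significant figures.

t_c = [1/(k_2−k_1)] ln[(k_2/k_1)(1 − D₀(k_2−k_1)/(k_1 L₀))]
= [1/(1.89−0.117)] ln[(1.89/0.117)(1 − 0.760×1.773/(0.117×44.1))]
= (1/1.773) ln[16.15 × 0.7388] = 0.5640 × ln(11.94) = 0.5640 × 2.479 = 1.398 d.
L(t_c) = L₀ e^(−k_1 t_c) = 44.1 × 0.8491 = 37.44 mg/L, and at the critical point k_2 D_c = k_1 L, so D_c = (0.117/1.89) × 37.44 = 2.318 mg/L.

t_c ≈ 1.40 d; D_c ≈ 2.32 mg/L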